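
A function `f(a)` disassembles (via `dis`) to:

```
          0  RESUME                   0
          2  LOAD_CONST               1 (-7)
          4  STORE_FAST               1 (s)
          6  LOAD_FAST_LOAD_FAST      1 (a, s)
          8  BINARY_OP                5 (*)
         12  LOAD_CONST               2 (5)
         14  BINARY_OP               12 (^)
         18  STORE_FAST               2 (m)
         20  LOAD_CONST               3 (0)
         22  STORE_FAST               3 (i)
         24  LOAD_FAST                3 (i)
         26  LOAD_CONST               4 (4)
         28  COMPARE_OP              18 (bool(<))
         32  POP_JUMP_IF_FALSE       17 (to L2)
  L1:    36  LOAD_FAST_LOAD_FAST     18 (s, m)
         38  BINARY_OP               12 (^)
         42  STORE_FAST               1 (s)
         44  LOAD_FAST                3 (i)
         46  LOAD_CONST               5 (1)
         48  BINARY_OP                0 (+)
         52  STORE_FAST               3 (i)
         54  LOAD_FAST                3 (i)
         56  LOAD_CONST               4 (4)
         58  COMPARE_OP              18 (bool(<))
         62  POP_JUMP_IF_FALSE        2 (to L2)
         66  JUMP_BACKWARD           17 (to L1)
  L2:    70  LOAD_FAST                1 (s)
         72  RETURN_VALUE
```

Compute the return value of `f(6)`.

LOAD_CONST → push -7. Stack: [-7]
STORE_FAST s → s=-7. Stack: []
LOAD_FAST_LOAD_FAST a,s → push 6,-7. Stack: [6, -7]
BINARY_OP * → 6 * -7 = -42. Stack: [-42]
LOAD_CONST → push 5. Stack: [-42, 5]
BINARY_OP ^ → -42 ^ 5 = -45. Stack: [-45]
STORE_FAST m → m=-45. Stack: []
LOAD_CONST → push 0. Stack: [0]
STORE_FAST i → i=0. Stack: []
LOAD_FAST i → push 0. Stack: [0]
LOAD_CONST → push 4. Stack: [0, 4]
COMPARE_OP bool(<) → 0 vs 4 = True. Stack: [True]
POP_JUMP_IF_FALSE → pop True; no jump. Stack: []
LOAD_FAST_LOAD_FAST s,m → push -7,-45. Stack: [-7, -45]
BINARY_OP ^ → -7 ^ -45 = 42. Stack: [42]
STORE_FAST s → s=42. Stack: []
LOAD_FAST i → push 0. Stack: [0]
LOAD_CONST → push 1. Stack: [0, 1]
BINARY_OP + → 0 + 1 = 1. Stack: [1]
STORE_FAST i → i=1. Stack: []
LOAD_FAST i → push 1. Stack: [1]
LOAD_CONST → push 4. Stack: [1, 4]
COMPARE_OP bool(<) → 1 vs 4 = True. Stack: [True]
POP_JUMP_IF_FALSE → pop True; no jump. Stack: []
LOAD_FAST_LOAD_FAST s,m → push 42,-45. Stack: [42, -45]
BINARY_OP ^ → 42 ^ -45 = -7. Stack: [-7]
STORE_FAST s → s=-7. Stack: []
LOAD_FAST i → push 1. Stack: [1]
LOAD_CONST → push 1. Stack: [1, 1]
BINARY_OP + → 1 + 1 = 2. Stack: [2]
STORE_FAST i → i=2. Stack: []
LOAD_FAST i → push 2. Stack: [2]
LOAD_CONST → push 4. Stack: [2, 4]
COMPARE_OP bool(<) → 2 vs 4 = True. Stack: [True]
POP_JUMP_IF_FALSE → pop True; no jump. Stack: []
LOAD_FAST_LOAD_FAST s,m → push -7,-45. Stack: [-7, -45]
BINARY_OP ^ → -7 ^ -45 = 42. Stack: [42]
STORE_FAST s → s=42. Stack: []
LOAD_FAST i → push 2. Stack: [2]
LOAD_CONST → push 1. Stack: [2, 1]
BINARY_OP + → 2 + 1 = 3. Stack: [3]
STORE_FAST i → i=3. Stack: []
LOAD_FAST i → push 3. Stack: [3]
LOAD_CONST → push 4. Stack: [3, 4]
COMPARE_OP bool(<) → 3 vs 4 = True. Stack: [True]
POP_JUMP_IF_FALSE → pop True; no jump. Stack: []
LOAD_FAST_LOAD_FAST s,m → push 42,-45. Stack: [42, -45]
BINARY_OP ^ → 42 ^ -45 = -7. Stack: [-7]
STORE_FAST s → s=-7. Stack: []
LOAD_FAST i → push 3. Stack: [3]
LOAD_CONST → push 1. Stack: [3, 1]
BINARY_OP + → 3 + 1 = 4. Stack: [4]
STORE_FAST i → i=4. Stack: []
LOAD_FAST i → push 4. Stack: [4]
LOAD_CONST → push 4. Stack: [4, 4]
COMPARE_OP bool(<) → 4 vs 4 = False. Stack: [False]
POP_JUMP_IF_FALSE → pop False; jump. Stack: []
LOAD_FAST s → push -7. Stack: [-7]
RETURN_VALUE → return -7.

-7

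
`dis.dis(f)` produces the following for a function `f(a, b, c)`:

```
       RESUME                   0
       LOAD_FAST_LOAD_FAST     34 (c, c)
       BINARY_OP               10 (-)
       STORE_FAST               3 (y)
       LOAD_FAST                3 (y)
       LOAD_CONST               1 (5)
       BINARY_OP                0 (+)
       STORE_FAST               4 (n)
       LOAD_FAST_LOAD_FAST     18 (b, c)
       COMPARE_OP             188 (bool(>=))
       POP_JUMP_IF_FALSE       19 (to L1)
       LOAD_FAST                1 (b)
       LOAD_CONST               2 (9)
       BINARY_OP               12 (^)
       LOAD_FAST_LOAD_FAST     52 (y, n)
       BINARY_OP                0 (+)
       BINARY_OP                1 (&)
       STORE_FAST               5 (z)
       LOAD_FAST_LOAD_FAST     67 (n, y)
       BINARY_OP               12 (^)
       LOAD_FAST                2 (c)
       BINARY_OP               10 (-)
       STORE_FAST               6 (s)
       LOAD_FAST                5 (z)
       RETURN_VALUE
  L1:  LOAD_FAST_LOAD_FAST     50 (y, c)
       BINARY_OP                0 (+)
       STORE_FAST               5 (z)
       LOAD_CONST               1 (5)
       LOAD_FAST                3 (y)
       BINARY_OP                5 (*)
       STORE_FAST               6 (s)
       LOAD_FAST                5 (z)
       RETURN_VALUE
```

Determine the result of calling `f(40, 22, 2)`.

LOAD_FAST_LOAD_FAST c,c → push 2,2. Stack: [2, 2]
BINARY_OP - → 2 - 2 = 0. Stack: [0]
STORE_FAST y → y=0. Stack: []
LOAD_FAST y → push 0. Stack: [0]
LOAD_CONST → push 5. Stack: [0, 5]
BINARY_OP + → 0 + 5 = 5. Stack: [5]
STORE_FAST n → n=5. Stack: []
LOAD_FAST_LOAD_FAST b,c → push 22,2. Stack: [22, 2]
COMPARE_OP bool(>=) → 22 vs 2 = True. Stack: [True]
POP_JUMP_IF_FALSE → pop True; no jump. Stack: []
LOAD_FAST b → push 22. Stack: [22]
LOAD_CONST → push 9. Stack: [22, 9]
BINARY_OP ^ → 22 ^ 9 = 31. Stack: [31]
LOAD_FAST_LOAD_FAST y,n → push 0,5. Stack: [31, 0, 5]
BINARY_OP + → 0 + 5 = 5. Stack: [31, 5]
BINARY_OP & → 31 & 5 = 5. Stack: [5]
STORE_FAST z → z=5. Stack: []
LOAD_FAST_LOAD_FAST n,y → push 5,0. Stack: [5, 0]
BINARY_OP ^ → 5 ^ 0 = 5. Stack: [5]
LOAD_FAST c → push 2. Stack: [5, 2]
BINARY_OP - → 5 - 2 = 3. Stack: [3]
STORE_FAST s → s=3. Stack: []
LOAD_FAST z → push 5. Stack: [5]
RETURN_VALUE → return 5.

5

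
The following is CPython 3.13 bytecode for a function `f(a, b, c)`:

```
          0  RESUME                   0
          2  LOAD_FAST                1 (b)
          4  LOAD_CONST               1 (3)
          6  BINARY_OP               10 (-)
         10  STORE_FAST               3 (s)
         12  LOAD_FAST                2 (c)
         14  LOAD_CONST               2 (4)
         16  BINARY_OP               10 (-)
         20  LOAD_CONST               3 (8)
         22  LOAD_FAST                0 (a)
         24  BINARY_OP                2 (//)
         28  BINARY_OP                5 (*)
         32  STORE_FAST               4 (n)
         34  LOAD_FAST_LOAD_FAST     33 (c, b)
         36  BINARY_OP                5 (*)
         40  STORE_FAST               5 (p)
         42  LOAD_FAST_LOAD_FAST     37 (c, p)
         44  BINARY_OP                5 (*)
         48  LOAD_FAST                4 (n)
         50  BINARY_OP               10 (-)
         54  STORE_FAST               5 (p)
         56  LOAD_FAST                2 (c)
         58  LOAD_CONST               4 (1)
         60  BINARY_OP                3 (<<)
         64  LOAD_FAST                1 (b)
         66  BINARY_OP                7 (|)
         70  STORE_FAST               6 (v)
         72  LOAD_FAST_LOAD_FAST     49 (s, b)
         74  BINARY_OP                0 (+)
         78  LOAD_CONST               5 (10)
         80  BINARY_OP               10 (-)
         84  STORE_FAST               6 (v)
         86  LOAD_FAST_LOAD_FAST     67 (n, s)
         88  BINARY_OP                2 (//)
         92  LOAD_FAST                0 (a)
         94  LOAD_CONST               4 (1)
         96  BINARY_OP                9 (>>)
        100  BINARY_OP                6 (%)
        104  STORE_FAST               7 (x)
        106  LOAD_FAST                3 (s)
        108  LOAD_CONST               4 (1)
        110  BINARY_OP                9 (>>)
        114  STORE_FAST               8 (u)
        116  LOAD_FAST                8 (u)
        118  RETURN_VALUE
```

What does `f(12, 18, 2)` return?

LOAD_FAST b → push 18. Stack: [18]
LOAD_CONST → push 3. Stack: [18, 3]
BINARY_OP - → 18 - 3 = 15. Stack: [15]
STORE_FAST s → s=15. Stack: []
LOAD_FAST c → push 2. Stack: [2]
LOAD_CONST → push 4. Stack: [2, 4]
BINARY_OP - → 2 - 4 = -2. Stack: [-2]
LOAD_CONST → push 8. Stack: [-2, 8]
LOAD_FAST a → push 12. Stack: [-2, 8, 12]
BINARY_OP // → 8 // 12 = 0. Stack: [-2, 0]
BINARY_OP * → -2 * 0 = 0. Stack: [0]
STORE_FAST n → n=0. Stack: []
LOAD_FAST_LOAD_FAST c,b → push 2,18. Stack: [2, 18]
BINARY_OP * → 2 * 18 = 36. Stack: [36]
STORE_FAST p → p=36. Stack: []
LOAD_FAST_LOAD_FAST c,p → push 2,36. Stack: [2, 36]
BINARY_OP * → 2 * 36 = 72. Stack: [72]
LOAD_FAST n → push 0. Stack: [72, 0]
BINARY_OP - → 72 - 0 = 72. Stack: [72]
STORE_FAST p → p=72. Stack: []
LOAD_FAST c → push 2. Stack: [2]
LOAD_CONST → push 1. Stack: [2, 1]
BINARY_OP << → 2 << 1 = 4. Stack: [4]
LOAD_FAST b → push 18. Stack: [4, 18]
BINARY_OP | → 4 | 18 = 22. Stack: [22]
STORE_FAST v → v=22. Stack: []
LOAD_FAST_LOAD_FAST s,b → push 15,18. Stack: [15, 18]
BINARY_OP + → 15 + 18 = 33. Stack: [33]
LOAD_CONST → push 10. Stack: [33, 10]
BINARY_OP - → 33 - 10 = 23. Stack: [23]
STORE_FAST v → v=23. Stack: []
LOAD_FAST_LOAD_FAST n,s → push 0,15. Stack: [0, 15]
BINARY_OP // → 0 // 15 = 0. Stack: [0]
LOAD_FAST a → push 12. Stack: [0, 12]
LOAD_CONST → push 1. Stack: [0, 12, 1]
BINARY_OP >> → 12 >> 1 = 6. Stack: [0, 6]
BINARY_OP % → 0 % 6 = 0. Stack: [0]
STORE_FAST x → x=0. Stack: []
LOAD_FAST s → push 15. Stack: [15]
LOAD_CONST → push 1. Stack: [15, 1]
BINARY_OP >> → 15 >> 1 = 7. Stack: [7]
STORE_FAST u → u=7. Stack: []
LOAD_FAST u → push 7. Stack: [7]
RETURN_VALUE → return 7.

7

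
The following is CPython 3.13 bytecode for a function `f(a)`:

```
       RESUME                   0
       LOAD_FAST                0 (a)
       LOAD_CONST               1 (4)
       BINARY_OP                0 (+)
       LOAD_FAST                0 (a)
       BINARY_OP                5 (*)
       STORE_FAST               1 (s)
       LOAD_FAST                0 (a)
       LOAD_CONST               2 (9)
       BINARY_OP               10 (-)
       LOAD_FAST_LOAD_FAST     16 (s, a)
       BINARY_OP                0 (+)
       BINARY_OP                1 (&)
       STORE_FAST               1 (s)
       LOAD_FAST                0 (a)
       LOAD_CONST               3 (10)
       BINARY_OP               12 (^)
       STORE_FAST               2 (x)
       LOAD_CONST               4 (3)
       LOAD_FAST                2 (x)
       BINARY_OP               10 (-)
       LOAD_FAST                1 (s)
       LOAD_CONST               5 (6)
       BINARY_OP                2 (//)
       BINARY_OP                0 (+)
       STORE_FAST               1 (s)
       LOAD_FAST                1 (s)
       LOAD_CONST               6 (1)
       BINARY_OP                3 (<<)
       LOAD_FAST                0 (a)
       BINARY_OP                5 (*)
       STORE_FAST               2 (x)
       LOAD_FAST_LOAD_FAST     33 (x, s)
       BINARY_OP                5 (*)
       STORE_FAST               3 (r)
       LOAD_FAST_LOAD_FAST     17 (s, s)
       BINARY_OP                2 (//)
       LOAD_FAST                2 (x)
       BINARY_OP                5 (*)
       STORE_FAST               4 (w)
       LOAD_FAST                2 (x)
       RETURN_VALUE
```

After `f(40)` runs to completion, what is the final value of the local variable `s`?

-30

LOAD_FAST a → push 40. Stack: [40]
LOAD_CONST → push 4. Stack: [40, 4]
BINARY_OP + → 40 + 4 = 44. Stack: [44]
LOAD_FAST a → push 40. Stack: [44, 40]
BINARY_OP * → 44 * 40 = 1760. Stack: [1760]
STORE_FAST s → s=1760. Stack: []
LOAD_FAST a → push 40. Stack: [40]
LOAD_CONST → push 9. Stack: [40, 9]
BINARY_OP - → 40 - 9 = 31. Stack: [31]
LOAD_FAST_LOAD_FAST s,a → push 1760,40. Stack: [31, 1760, 40]
BINARY_OP + → 1760 + 40 = 1800. Stack: [31, 1800]
BINARY_OP & → 31 & 1800 = 8. Stack: [8]
STORE_FAST s → s=8. Stack: []
LOAD_FAST a → push 40. Stack: [40]
LOAD_CONST → push 10. Stack: [40, 10]
BINARY_OP ^ → 40 ^ 10 = 34. Stack: [34]
STORE_FAST x → x=34. Stack: []
LOAD_CONST → push 3. Stack: [3]
LOAD_FAST x → push 34. Stack: [3, 34]
BINARY_OP - → 3 - 34 = -31. Stack: [-31]
LOAD_FAST s → push 8. Stack: [-31, 8]
LOAD_CONST → push 6. Stack: [-31, 8, 6]
BINARY_OP // → 8 // 6 = 1. Stack: [-31, 1]
BINARY_OP + → -31 + 1 = -30. Stack: [-30]
STORE_FAST s → s=-30. Stack: []
LOAD_FAST s → push -30. Stack: [-30]
LOAD_CONST → push 1. Stack: [-30, 1]
BINARY_OP << → -30 << 1 = -60. Stack: [-60]
LOAD_FAST a → push 40. Stack: [-60, 40]
BINARY_OP * → -60 * 40 = -2400. Stack: [-2400]
STORE_FAST x → x=-2400. Stack: []
LOAD_FAST_LOAD_FAST x,s → push -2400,-30. Stack: [-2400, -30]
BINARY_OP * → -2400 * -30 = 72000. Stack: [72000]
STORE_FAST r → r=72000. Stack: []
LOAD_FAST_LOAD_FAST s,s → push -30,-30. Stack: [-30, -30]
BINARY_OP // → -30 // -30 = 1. Stack: [1]
LOAD_FAST x → push -2400. Stack: [1, -2400]
BINARY_OP * → 1 * -2400 = -2400. Stack: [-2400]
STORE_FAST w → w=-2400. Stack: []
LOAD_FAST x → push -2400. Stack: [-2400]
RETURN_VALUE → return -2400.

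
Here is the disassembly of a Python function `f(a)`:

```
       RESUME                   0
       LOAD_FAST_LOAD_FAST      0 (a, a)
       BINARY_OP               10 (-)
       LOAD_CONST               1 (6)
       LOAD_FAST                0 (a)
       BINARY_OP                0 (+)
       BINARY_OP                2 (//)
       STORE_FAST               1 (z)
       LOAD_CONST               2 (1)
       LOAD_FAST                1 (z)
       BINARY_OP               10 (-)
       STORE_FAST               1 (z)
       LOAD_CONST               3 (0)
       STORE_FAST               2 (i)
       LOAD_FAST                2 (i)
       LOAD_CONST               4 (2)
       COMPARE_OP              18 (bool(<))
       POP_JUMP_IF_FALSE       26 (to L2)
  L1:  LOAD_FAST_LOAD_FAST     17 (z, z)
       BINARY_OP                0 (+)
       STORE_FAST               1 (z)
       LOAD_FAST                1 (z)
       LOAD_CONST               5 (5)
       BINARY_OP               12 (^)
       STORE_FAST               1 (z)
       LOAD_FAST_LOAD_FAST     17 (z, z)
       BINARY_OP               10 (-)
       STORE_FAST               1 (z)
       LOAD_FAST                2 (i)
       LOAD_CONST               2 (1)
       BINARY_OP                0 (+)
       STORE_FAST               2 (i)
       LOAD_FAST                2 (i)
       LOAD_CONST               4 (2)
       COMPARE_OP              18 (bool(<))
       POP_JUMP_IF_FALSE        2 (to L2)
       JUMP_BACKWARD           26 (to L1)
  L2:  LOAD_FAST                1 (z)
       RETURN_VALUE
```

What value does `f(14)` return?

0

LOAD_FAST_LOAD_FAST a,a → push 14,14. Stack: [14, 14]
BINARY_OP - → 14 - 14 = 0. Stack: [0]
LOAD_CONST → push 6. Stack: [0, 6]
LOAD_FAST a → push 14. Stack: [0, 6, 14]
BINARY_OP + → 6 + 14 = 20. Stack: [0, 20]
BINARY_OP // → 0 // 20 = 0. Stack: [0]
STORE_FAST z → z=0. Stack: []
LOAD_CONST → push 1. Stack: [1]
LOAD_FAST z → push 0. Stack: [1, 0]
BINARY_OP - → 1 - 0 = 1. Stack: [1]
STORE_FAST z → z=1. Stack: []
LOAD_CONST → push 0. Stack: [0]
STORE_FAST i → i=0. Stack: []
LOAD_FAST i → push 0. Stack: [0]
LOAD_CONST → push 2. Stack: [0, 2]
COMPARE_OP bool(<) → 0 vs 2 = True. Stack: [True]
POP_JUMP_IF_FALSE → pop True; no jump. Stack: []
LOAD_FAST_LOAD_FAST z,z → push 1,1. Stack: [1, 1]
BINARY_OP + → 1 + 1 = 2. Stack: [2]
STORE_FAST z → z=2. Stack: []
LOAD_FAST z → push 2. Stack: [2]
LOAD_CONST → push 5. Stack: [2, 5]
BINARY_OP ^ → 2 ^ 5 = 7. Stack: [7]
STORE_FAST z → z=7. Stack: []
LOAD_FAST_LOAD_FAST z,z → push 7,7. Stack: [7, 7]
BINARY_OP - → 7 - 7 = 0. Stack: [0]
STORE_FAST z → z=0. Stack: []
LOAD_FAST i → push 0. Stack: [0]
LOAD_CONST → push 1. Stack: [0, 1]
BINARY_OP + → 0 + 1 = 1. Stack: [1]
STORE_FAST i → i=1. Stack: []
LOAD_FAST i → push 1. Stack: [1]
LOAD_CONST → push 2. Stack: [1, 2]
COMPARE_OP bool(<) → 1 vs 2 = True. Stack: [True]
POP_JUMP_IF_FALSE → pop True; no jump. Stack: []
LOAD_FAST_LOAD_FAST z,z → push 0,0. Stack: [0, 0]
BINARY_OP + → 0 + 0 = 0. Stack: [0]
STORE_FAST z → z=0. Stack: []
LOAD_FAST z → push 0. Stack: [0]
LOAD_CONST → push 5. Stack: [0, 5]
BINARY_OP ^ → 0 ^ 5 = 5. Stack: [5]
STORE_FAST z → z=5. Stack: []
LOAD_FAST_LOAD_FAST z,z → push 5,5. Stack: [5, 5]
BINARY_OP - → 5 - 5 = 0. Stack: [0]
STORE_FAST z → z=0. Stack: []
LOAD_FAST i → push 1. Stack: [1]
LOAD_CONST → push 1. Stack: [1, 1]
BINARY_OP + → 1 + 1 = 2. Stack: [2]
STORE_FAST i → i=2. Stack: []
LOAD_FAST i → push 2. Stack: [2]
LOAD_CONST → push 2. Stack: [2, 2]
COMPARE_OP bool(<) → 2 vs 2 = False. Stack: [False]
POP_JUMP_IF_FALSE → pop False; jump. Stack: []
LOAD_FAST z → push 0. Stack: [0]
RETURN_VALUE → return 0.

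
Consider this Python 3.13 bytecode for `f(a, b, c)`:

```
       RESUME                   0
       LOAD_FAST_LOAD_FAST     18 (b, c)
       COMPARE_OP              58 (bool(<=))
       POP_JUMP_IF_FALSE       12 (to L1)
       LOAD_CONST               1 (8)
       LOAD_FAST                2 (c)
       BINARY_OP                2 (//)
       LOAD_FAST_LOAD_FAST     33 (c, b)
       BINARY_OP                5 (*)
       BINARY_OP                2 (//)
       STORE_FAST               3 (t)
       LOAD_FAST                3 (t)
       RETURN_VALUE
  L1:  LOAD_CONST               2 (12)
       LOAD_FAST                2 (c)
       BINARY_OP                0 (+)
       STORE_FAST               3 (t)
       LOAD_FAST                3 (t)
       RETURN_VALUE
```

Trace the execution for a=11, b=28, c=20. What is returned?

LOAD_FAST_LOAD_FAST b,c → push 28,20. Stack: [28, 20]
COMPARE_OP bool(<=) → 28 vs 20 = False. Stack: [False]
POP_JUMP_IF_FALSE → pop False; jump. Stack: []
LOAD_CONST → push 12. Stack: [12]
LOAD_FAST c → push 20. Stack: [12, 20]
BINARY_OP + → 12 + 20 = 32. Stack: [32]
STORE_FAST t → t=32. Stack: []
LOAD_FAST t → push 32. Stack: [32]
RETURN_VALUE → return 32.

32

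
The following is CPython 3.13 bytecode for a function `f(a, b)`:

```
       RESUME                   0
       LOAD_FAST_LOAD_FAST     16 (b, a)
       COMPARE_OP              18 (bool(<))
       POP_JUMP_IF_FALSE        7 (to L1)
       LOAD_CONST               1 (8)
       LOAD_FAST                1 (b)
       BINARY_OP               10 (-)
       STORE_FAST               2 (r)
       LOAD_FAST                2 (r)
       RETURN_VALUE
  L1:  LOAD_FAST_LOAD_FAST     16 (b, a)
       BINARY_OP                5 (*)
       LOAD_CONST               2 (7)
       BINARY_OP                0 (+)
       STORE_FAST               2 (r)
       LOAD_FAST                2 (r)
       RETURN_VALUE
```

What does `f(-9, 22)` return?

LOAD_FAST_LOAD_FAST b,a → push 22,-9. Stack: [22, -9]
COMPARE_OP bool(<) → 22 vs -9 = False. Stack: [False]
POP_JUMP_IF_FALSE → pop False; jump. Stack: []
LOAD_FAST_LOAD_FAST b,a → push 22,-9. Stack: [22, -9]
BINARY_OP * → 22 * -9 = -198. Stack: [-198]
LOAD_CONST → push 7. Stack: [-198, 7]
BINARY_OP + → -198 + 7 = -191. Stack: [-191]
STORE_FAST r → r=-191. Stack: []
LOAD_FAST r → push -191. Stack: [-191]
RETURN_VALUE → return -191.

-191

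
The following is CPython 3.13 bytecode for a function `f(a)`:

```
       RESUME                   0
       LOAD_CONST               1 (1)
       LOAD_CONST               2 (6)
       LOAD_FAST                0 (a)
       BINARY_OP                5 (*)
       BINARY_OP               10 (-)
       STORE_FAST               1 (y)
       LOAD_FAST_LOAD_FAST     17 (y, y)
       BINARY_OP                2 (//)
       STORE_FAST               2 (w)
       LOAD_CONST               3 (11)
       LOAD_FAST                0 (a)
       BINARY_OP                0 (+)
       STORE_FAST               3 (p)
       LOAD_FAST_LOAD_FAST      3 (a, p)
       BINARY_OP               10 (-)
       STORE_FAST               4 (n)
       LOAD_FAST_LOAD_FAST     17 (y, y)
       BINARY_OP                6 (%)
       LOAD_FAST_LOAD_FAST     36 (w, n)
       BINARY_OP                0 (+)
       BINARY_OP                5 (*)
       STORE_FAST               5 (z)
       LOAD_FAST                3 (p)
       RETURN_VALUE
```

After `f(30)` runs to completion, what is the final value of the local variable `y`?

-179

LOAD_CONST → push 1. Stack: [1]
LOAD_CONST → push 6. Stack: [1, 6]
LOAD_FAST a → push 30. Stack: [1, 6, 30]
BINARY_OP * → 6 * 30 = 180. Stack: [1, 180]
BINARY_OP - → 1 - 180 = -179. Stack: [-179]
STORE_FAST y → y=-179. Stack: []
LOAD_FAST_LOAD_FAST y,y → push -179,-179. Stack: [-179, -179]
BINARY_OP // → -179 // -179 = 1. Stack: [1]
STORE_FAST w → w=1. Stack: []
LOAD_CONST → push 11. Stack: [11]
LOAD_FAST a → push 30. Stack: [11, 30]
BINARY_OP + → 11 + 30 = 41. Stack: [41]
STORE_FAST p → p=41. Stack: []
LOAD_FAST_LOAD_FAST a,p → push 30,41. Stack: [30, 41]
BINARY_OP - → 30 - 41 = -11. Stack: [-11]
STORE_FAST n → n=-11. Stack: []
LOAD_FAST_LOAD_FAST y,y → push -179,-179. Stack: [-179, -179]
BINARY_OP % → -179 % -179 = 0. Stack: [0]
LOAD_FAST_LOAD_FAST w,n → push 1,-11. Stack: [0, 1, -11]
BINARY_OP + → 1 + -11 = -10. Stack: [0, -10]
BINARY_OP * → 0 * -10 = 0. Stack: [0]
STORE_FAST z → z=0. Stack: []
LOAD_FAST p → push 41. Stack: [41]
RETURN_VALUE → return 41.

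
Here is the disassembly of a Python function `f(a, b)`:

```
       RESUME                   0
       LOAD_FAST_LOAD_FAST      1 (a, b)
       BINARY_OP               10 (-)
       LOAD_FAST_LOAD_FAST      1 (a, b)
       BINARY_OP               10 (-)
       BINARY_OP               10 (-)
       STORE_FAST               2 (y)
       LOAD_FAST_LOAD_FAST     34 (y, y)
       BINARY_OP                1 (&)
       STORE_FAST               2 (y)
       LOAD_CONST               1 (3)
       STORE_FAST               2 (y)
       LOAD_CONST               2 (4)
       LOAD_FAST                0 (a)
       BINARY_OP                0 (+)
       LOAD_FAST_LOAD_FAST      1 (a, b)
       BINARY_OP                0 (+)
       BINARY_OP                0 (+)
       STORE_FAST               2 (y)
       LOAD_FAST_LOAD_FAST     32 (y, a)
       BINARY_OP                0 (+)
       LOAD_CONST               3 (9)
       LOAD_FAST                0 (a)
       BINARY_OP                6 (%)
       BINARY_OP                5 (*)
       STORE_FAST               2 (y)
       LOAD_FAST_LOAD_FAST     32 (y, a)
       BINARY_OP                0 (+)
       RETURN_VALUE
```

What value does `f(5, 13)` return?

133

LOAD_FAST_LOAD_FAST a,b → push 5,13. Stack: [5, 13]
BINARY_OP - → 5 - 13 = -8. Stack: [-8]
LOAD_FAST_LOAD_FAST a,b → push 5,13. Stack: [-8, 5, 13]
BINARY_OP - → 5 - 13 = -8. Stack: [-8, -8]
BINARY_OP - → -8 - -8 = 0. Stack: [0]
STORE_FAST y → y=0. Stack: []
LOAD_FAST_LOAD_FAST y,y → push 0,0. Stack: [0, 0]
BINARY_OP & → 0 & 0 = 0. Stack: [0]
STORE_FAST y → y=0. Stack: []
LOAD_CONST → push 3. Stack: [3]
STORE_FAST y → y=3. Stack: []
LOAD_CONST → push 4. Stack: [4]
LOAD_FAST a → push 5. Stack: [4, 5]
BINARY_OP + → 4 + 5 = 9. Stack: [9]
LOAD_FAST_LOAD_FAST a,b → push 5,13. Stack: [9, 5, 13]
BINARY_OP + → 5 + 13 = 18. Stack: [9, 18]
BINARY_OP + → 9 + 18 = 27. Stack: [27]
STORE_FAST y → y=27. Stack: []
LOAD_FAST_LOAD_FAST y,a → push 27,5. Stack: [27, 5]
BINARY_OP + → 27 + 5 = 32. Stack: [32]
LOAD_CONST → push 9. Stack: [32, 9]
LOAD_FAST a → push 5. Stack: [32, 9, 5]
BINARY_OP % → 9 % 5 = 4. Stack: [32, 4]
BINARY_OP * → 32 * 4 = 128. Stack: [128]
STORE_FAST y → y=128. Stack: []
LOAD_FAST_LOAD_FAST y,a → push 128,5. Stack: [128, 5]
BINARY_OP + → 128 + 5 = 133. Stack: [133]
RETURN_VALUE → return 133.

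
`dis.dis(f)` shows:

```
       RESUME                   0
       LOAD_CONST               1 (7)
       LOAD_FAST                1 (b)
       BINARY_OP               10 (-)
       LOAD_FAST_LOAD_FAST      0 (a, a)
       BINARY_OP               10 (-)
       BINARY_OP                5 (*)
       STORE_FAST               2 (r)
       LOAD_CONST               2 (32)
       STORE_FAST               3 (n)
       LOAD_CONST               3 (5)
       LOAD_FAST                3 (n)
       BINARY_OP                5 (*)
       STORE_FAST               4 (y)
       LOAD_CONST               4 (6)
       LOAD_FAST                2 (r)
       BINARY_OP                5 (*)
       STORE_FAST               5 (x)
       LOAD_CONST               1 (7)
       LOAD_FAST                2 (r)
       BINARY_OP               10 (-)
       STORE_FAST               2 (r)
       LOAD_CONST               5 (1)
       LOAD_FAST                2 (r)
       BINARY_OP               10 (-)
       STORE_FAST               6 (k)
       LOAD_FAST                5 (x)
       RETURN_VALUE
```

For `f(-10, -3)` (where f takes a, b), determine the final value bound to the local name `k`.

LOAD_CONST → push 7. Stack: [7]
LOAD_FAST b → push -3. Stack: [7, -3]
BINARY_OP - → 7 - -3 = 10. Stack: [10]
LOAD_FAST_LOAD_FAST a,a → push -10,-10. Stack: [10, -10, -10]
BINARY_OP - → -10 - -10 = 0. Stack: [10, 0]
BINARY_OP * → 10 * 0 = 0. Stack: [0]
STORE_FAST r → r=0. Stack: []
LOAD_CONST → push 32. Stack: [32]
STORE_FAST n → n=32. Stack: []
LOAD_CONST → push 5. Stack: [5]
LOAD_FAST n → push 32. Stack: [5, 32]
BINARY_OP * → 5 * 32 = 160. Stack: [160]
STORE_FAST y → y=160. Stack: []
LOAD_CONST → push 6. Stack: [6]
LOAD_FAST r → push 0. Stack: [6, 0]
BINARY_OP * → 6 * 0 = 0. Stack: [0]
STORE_FAST x → x=0. Stack: []
LOAD_CONST → push 7. Stack: [7]
LOAD_FAST r → push 0. Stack: [7, 0]
BINARY_OP - → 7 - 0 = 7. Stack: [7]
STORE_FAST r → r=7. Stack: []
LOAD_CONST → push 1. Stack: [1]
LOAD_FAST r → push 7. Stack: [1, 7]
BINARY_OP - → 1 - 7 = -6. Stack: [-6]
STORE_FAST k → k=-6. Stack: []
LOAD_FAST x → push 0. Stack: [0]
RETURN_VALUE → return 0.

-6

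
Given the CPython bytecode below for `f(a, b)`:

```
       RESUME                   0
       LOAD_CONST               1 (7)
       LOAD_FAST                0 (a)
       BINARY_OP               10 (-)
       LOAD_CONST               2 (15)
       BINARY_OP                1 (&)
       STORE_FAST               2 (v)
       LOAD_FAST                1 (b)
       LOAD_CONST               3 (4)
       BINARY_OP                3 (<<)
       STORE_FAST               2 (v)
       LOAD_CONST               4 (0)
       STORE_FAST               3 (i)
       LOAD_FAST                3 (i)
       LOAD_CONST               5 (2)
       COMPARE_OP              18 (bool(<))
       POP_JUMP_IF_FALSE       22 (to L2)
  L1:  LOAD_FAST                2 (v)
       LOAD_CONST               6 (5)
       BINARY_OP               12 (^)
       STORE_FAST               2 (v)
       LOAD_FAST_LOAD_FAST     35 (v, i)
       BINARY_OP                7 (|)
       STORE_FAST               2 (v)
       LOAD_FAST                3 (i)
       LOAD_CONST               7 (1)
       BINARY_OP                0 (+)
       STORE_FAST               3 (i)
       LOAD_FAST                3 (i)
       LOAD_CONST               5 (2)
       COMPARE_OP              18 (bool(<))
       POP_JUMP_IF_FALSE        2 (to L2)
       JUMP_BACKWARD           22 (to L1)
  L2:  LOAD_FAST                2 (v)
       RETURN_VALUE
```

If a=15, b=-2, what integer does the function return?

-31

LOAD_CONST → push 7. Stack: [7]
LOAD_FAST a → push 15. Stack: [7, 15]
BINARY_OP - → 7 - 15 = -8. Stack: [-8]
LOAD_CONST → push 15. Stack: [-8, 15]
BINARY_OP & → -8 & 15 = 8. Stack: [8]
STORE_FAST v → v=8. Stack: []
LOAD_FAST b → push -2. Stack: [-2]
LOAD_CONST → push 4. Stack: [-2, 4]
BINARY_OP << → -2 << 4 = -32. Stack: [-32]
STORE_FAST v → v=-32. Stack: []
LOAD_CONST → push 0. Stack: [0]
STORE_FAST i → i=0. Stack: []
LOAD_FAST i → push 0. Stack: [0]
LOAD_CONST → push 2. Stack: [0, 2]
COMPARE_OP bool(<) → 0 vs 2 = True. Stack: [True]
POP_JUMP_IF_FALSE → pop True; no jump. Stack: []
LOAD_FAST v → push -32. Stack: [-32]
LOAD_CONST → push 5. Stack: [-32, 5]
BINARY_OP ^ → -32 ^ 5 = -27. Stack: [-27]
STORE_FAST v → v=-27. Stack: []
LOAD_FAST_LOAD_FAST v,i → push -27,0. Stack: [-27, 0]
BINARY_OP | → -27 | 0 = -27. Stack: [-27]
STORE_FAST v → v=-27. Stack: []
LOAD_FAST i → push 0. Stack: [0]
LOAD_CONST → push 1. Stack: [0, 1]
BINARY_OP + → 0 + 1 = 1. Stack: [1]
STORE_FAST i → i=1. Stack: []
LOAD_FAST i → push 1. Stack: [1]
LOAD_CONST → push 2. Stack: [1, 2]
COMPARE_OP bool(<) → 1 vs 2 = True. Stack: [True]
POP_JUMP_IF_FALSE → pop True; no jump. Stack: []
LOAD_FAST v → push -27. Stack: [-27]
LOAD_CONST → push 5. Stack: [-27, 5]
BINARY_OP ^ → -27 ^ 5 = -32. Stack: [-32]
STORE_FAST v → v=-32. Stack: []
LOAD_FAST_LOAD_FAST v,i → push -32,1. Stack: [-32, 1]
BINARY_OP | → -32 | 1 = -31. Stack: [-31]
STORE_FAST v → v=-31. Stack: []
LOAD_FAST i → push 1. Stack: [1]
LOAD_CONST → push 1. Stack: [1, 1]
BINARY_OP + → 1 + 1 = 2. Stack: [2]
STORE_FAST i → i=2. Stack: []
LOAD_FAST i → push 2. Stack: [2]
LOAD_CONST → push 2. Stack: [2, 2]
COMPARE_OP bool(<) → 2 vs 2 = False. Stack: [False]
POP_JUMP_IF_FALSE → pop False; jump. Stack: []
LOAD_FAST v → push -31. Stack: [-31]
RETURN_VALUE → return -31.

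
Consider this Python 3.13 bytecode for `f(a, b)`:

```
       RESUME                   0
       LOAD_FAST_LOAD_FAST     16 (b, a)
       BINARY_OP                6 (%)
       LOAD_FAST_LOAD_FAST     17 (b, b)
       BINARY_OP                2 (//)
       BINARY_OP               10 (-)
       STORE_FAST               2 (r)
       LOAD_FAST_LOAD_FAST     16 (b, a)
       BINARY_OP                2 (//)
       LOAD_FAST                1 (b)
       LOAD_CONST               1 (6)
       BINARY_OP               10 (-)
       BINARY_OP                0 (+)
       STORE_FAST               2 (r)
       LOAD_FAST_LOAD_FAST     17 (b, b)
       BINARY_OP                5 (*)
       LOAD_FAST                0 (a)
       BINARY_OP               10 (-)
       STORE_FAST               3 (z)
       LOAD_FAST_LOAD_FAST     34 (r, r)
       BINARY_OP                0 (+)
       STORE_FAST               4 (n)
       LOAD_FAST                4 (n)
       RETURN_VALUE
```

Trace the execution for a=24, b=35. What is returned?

60

LOAD_FAST_LOAD_FAST b,a → push 35,24. Stack: [35, 24]
BINARY_OP % → 35 % 24 = 11. Stack: [11]
LOAD_FAST_LOAD_FAST b,b → push 35,35. Stack: [11, 35, 35]
BINARY_OP // → 35 // 35 = 1. Stack: [11, 1]
BINARY_OP - → 11 - 1 = 10. Stack: [10]
STORE_FAST r → r=10. Stack: []
LOAD_FAST_LOAD_FAST b,a → push 35,24. Stack: [35, 24]
BINARY_OP // → 35 // 24 = 1. Stack: [1]
LOAD_FAST b → push 35. Stack: [1, 35]
LOAD_CONST → push 6. Stack: [1, 35, 6]
BINARY_OP - → 35 - 6 = 29. Stack: [1, 29]
BINARY_OP + → 1 + 29 = 30. Stack: [30]
STORE_FAST r → r=30. Stack: []
LOAD_FAST_LOAD_FAST b,b → push 35,35. Stack: [35, 35]
BINARY_OP * → 35 * 35 = 1225. Stack: [1225]
LOAD_FAST a → push 24. Stack: [1225, 24]
BINARY_OP - → 1225 - 24 = 1201. Stack: [1201]
STORE_FAST z → z=1201. Stack: []
LOAD_FAST_LOAD_FAST r,r → push 30,30. Stack: [30, 30]
BINARY_OP + → 30 + 30 = 60. Stack: [60]
STORE_FAST n → n=60. Stack: []
LOAD_FAST n → push 60. Stack: [60]
RETURN_VALUE → return 60.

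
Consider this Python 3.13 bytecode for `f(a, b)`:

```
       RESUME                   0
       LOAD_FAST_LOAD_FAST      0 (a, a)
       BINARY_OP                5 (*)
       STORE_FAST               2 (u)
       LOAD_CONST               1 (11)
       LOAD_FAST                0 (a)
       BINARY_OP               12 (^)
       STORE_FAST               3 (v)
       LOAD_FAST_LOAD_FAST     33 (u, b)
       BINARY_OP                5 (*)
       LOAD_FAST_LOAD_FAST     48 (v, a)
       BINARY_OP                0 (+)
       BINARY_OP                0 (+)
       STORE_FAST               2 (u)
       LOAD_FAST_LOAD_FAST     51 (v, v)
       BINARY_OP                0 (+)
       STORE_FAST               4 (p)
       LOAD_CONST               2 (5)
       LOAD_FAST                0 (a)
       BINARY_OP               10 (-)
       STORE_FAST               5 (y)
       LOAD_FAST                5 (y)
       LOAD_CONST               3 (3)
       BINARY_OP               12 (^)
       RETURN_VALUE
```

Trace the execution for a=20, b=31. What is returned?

-14

LOAD_FAST_LOAD_FAST a,a → push 20,20. Stack: [20, 20]
BINARY_OP * → 20 * 20 = 400. Stack: [400]
STORE_FAST u → u=400. Stack: []
LOAD_CONST → push 11. Stack: [11]
LOAD_FAST a → push 20. Stack: [11, 20]
BINARY_OP ^ → 11 ^ 20 = 31. Stack: [31]
STORE_FAST v → v=31. Stack: []
LOAD_FAST_LOAD_FAST u,b → push 400,31. Stack: [400, 31]
BINARY_OP * → 400 * 31 = 12400. Stack: [12400]
LOAD_FAST_LOAD_FAST v,a → push 31,20. Stack: [12400, 31, 20]
BINARY_OP + → 31 + 20 = 51. Stack: [12400, 51]
BINARY_OP + → 12400 + 51 = 12451. Stack: [12451]
STORE_FAST u → u=12451. Stack: []
LOAD_FAST_LOAD_FAST v,v → push 31,31. Stack: [31, 31]
BINARY_OP + → 31 + 31 = 62. Stack: [62]
STORE_FAST p → p=62. Stack: []
LOAD_CONST → push 5. Stack: [5]
LOAD_FAST a → push 20. Stack: [5, 20]
BINARY_OP - → 5 - 20 = -15. Stack: [-15]
STORE_FAST y → y=-15. Stack: []
LOAD_FAST y → push -15. Stack: [-15]
LOAD_CONST → push 3. Stack: [-15, 3]
BINARY_OP ^ → -15 ^ 3 = -14. Stack: [-14]
RETURN_VALUE → return -14.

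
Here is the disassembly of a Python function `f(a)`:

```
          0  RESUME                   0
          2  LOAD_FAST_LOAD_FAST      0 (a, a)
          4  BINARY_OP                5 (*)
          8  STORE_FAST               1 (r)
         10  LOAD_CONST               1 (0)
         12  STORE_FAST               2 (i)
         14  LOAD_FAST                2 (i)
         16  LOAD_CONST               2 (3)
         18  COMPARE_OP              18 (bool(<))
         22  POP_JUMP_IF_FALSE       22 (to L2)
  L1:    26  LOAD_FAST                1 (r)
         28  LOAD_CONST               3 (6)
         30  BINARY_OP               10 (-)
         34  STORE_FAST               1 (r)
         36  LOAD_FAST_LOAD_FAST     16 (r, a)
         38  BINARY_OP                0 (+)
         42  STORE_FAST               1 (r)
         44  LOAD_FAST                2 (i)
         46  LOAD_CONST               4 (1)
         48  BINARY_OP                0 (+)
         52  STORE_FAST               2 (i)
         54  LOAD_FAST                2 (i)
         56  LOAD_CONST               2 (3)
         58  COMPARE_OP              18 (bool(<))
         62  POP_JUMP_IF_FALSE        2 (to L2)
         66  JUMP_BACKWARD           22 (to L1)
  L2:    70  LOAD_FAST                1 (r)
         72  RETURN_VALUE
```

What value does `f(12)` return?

162

LOAD_FAST_LOAD_FAST a,a → push 12,12. Stack: [12, 12]
BINARY_OP * → 12 * 12 = 144. Stack: [144]
STORE_FAST r → r=144. Stack: []
LOAD_CONST → push 0. Stack: [0]
STORE_FAST i → i=0. Stack: []
LOAD_FAST i → push 0. Stack: [0]
LOAD_CONST → push 3. Stack: [0, 3]
COMPARE_OP bool(<) → 0 vs 3 = True. Stack: [True]
POP_JUMP_IF_FALSE → pop True; no jump. Stack: []
LOAD_FAST r → push 144. Stack: [144]
LOAD_CONST → push 6. Stack: [144, 6]
BINARY_OP - → 144 - 6 = 138. Stack: [138]
STORE_FAST r → r=138. Stack: []
LOAD_FAST_LOAD_FAST r,a → push 138,12. Stack: [138, 12]
BINARY_OP + → 138 + 12 = 150. Stack: [150]
STORE_FAST r → r=150. Stack: []
LOAD_FAST i → push 0. Stack: [0]
LOAD_CONST → push 1. Stack: [0, 1]
BINARY_OP + → 0 + 1 = 1. Stack: [1]
STORE_FAST i → i=1. Stack: []
LOAD_FAST i → push 1. Stack: [1]
LOAD_CONST → push 3. Stack: [1, 3]
COMPARE_OP bool(<) → 1 vs 3 = True. Stack: [True]
POP_JUMP_IF_FALSE → pop True; no jump. Stack: []
LOAD_FAST r → push 150. Stack: [150]
LOAD_CONST → push 6. Stack: [150, 6]
BINARY_OP - → 150 - 6 = 144. Stack: [144]
STORE_FAST r → r=144. Stack: []
LOAD_FAST_LOAD_FAST r,a → push 144,12. Stack: [144, 12]
BINARY_OP + → 144 + 12 = 156. Stack: [156]
STORE_FAST r → r=156. Stack: []
LOAD_FAST i → push 1. Stack: [1]
LOAD_CONST → push 1. Stack: [1, 1]
BINARY_OP + → 1 + 1 = 2. Stack: [2]
STORE_FAST i → i=2. Stack: []
LOAD_FAST i → push 2. Stack: [2]
LOAD_CONST → push 3. Stack: [2, 3]
COMPARE_OP bool(<) → 2 vs 3 = True. Stack: [True]
POP_JUMP_IF_FALSE → pop True; no jump. Stack: []
LOAD_FAST r → push 156. Stack: [156]
LOAD_CONST → push 6. Stack: [156, 6]
BINARY_OP - → 156 - 6 = 150. Stack: [150]
STORE_FAST r → r=150. Stack: []
LOAD_FAST_LOAD_FAST r,a → push 150,12. Stack: [150, 12]
BINARY_OP + → 150 + 12 = 162. Stack: [162]
STORE_FAST r → r=162. Stack: []
LOAD_FAST i → push 2. Stack: [2]
LOAD_CONST → push 1. Stack: [2, 1]
BINARY_OP + → 2 + 1 = 3. Stack: [3]
STORE_FAST i → i=3. Stack: []
LOAD_FAST i → push 3. Stack: [3]
LOAD_CONST → push 3. Stack: [3, 3]
COMPARE_OP bool(<) → 3 vs 3 = False. Stack: [False]
POP_JUMP_IF_FALSE → pop False; jump. Stack: []
LOAD_FAST r → push 162. Stack: [162]
RETURN_VALUE → return 162.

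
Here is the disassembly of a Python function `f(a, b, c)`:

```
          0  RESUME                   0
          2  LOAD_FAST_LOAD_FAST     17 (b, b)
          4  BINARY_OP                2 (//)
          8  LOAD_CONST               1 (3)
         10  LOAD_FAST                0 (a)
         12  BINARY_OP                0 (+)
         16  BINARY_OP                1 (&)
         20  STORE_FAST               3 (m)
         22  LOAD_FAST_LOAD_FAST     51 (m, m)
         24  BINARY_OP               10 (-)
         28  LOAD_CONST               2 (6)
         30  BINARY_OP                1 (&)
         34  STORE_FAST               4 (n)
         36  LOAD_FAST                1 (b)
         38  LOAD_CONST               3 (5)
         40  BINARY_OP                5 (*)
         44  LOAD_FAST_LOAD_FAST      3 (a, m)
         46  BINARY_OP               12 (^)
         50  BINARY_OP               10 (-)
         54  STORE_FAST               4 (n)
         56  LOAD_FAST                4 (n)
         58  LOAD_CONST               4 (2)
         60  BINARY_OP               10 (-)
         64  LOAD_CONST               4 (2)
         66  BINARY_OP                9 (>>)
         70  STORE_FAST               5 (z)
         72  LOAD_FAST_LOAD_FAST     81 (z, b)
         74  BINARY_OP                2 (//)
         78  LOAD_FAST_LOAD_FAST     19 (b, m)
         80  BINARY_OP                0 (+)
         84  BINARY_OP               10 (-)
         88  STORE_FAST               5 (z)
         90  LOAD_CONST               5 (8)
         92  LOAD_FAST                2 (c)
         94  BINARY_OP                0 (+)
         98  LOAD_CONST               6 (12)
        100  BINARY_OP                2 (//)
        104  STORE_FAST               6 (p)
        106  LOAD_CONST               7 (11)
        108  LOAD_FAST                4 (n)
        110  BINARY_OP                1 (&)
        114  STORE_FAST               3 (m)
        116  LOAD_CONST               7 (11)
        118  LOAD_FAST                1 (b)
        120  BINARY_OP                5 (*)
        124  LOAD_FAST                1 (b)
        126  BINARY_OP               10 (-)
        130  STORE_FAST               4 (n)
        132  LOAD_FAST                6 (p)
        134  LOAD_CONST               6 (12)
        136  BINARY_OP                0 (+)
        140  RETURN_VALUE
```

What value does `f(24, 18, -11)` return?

LOAD_FAST_LOAD_FAST b,b → push 18,18. Stack: [18, 18]
BINARY_OP // → 18 // 18 = 1. Stack: [1]
LOAD_CONST → push 3. Stack: [1, 3]
LOAD_FAST a → push 24. Stack: [1, 3, 24]
BINARY_OP + → 3 + 24 = 27. Stack: [1, 27]
BINARY_OP & → 1 & 27 = 1. Stack: [1]
STORE_FAST m → m=1. Stack: []
LOAD_FAST_LOAD_FAST m,m → push 1,1. Stack: [1, 1]
BINARY_OP - → 1 - 1 = 0. Stack: [0]
LOAD_CONST → push 6. Stack: [0, 6]
BINARY_OP & → 0 & 6 = 0. Stack: [0]
STORE_FAST n → n=0. Stack: []
LOAD_FAST b → push 18. Stack: [18]
LOAD_CONST → push 5. Stack: [18, 5]
BINARY_OP * → 18 * 5 = 90. Stack: [90]
LOAD_FAST_LOAD_FAST a,m → push 24,1. Stack: [90, 24, 1]
BINARY_OP ^ → 24 ^ 1 = 25. Stack: [90, 25]
BINARY_OP - → 90 - 25 = 65. Stack: [65]
STORE_FAST n → n=65. Stack: []
LOAD_FAST n → push 65. Stack: [65]
LOAD_CONST → push 2. Stack: [65, 2]
BINARY_OP - → 65 - 2 = 63. Stack: [63]
LOAD_CONST → push 2. Stack: [63, 2]
BINARY_OP >> → 63 >> 2 = 15. Stack: [15]
STORE_FAST z → z=15. Stack: []
LOAD_FAST_LOAD_FAST z,b → push 15,18. Stack: [15, 18]
BINARY_OP // → 15 // 18 = 0. Stack: [0]
LOAD_FAST_LOAD_FAST b,m → push 18,1. Stack: [0, 18, 1]
BINARY_OP + → 18 + 1 = 19. Stack: [0, 19]
BINARY_OP - → 0 - 19 = -19. Stack: [-19]
STORE_FAST z → z=-19. Stack: []
LOAD_CONST → push 8. Stack: [8]
LOAD_FAST c → push -11. Stack: [8, -11]
BINARY_OP + → 8 + -11 = -3. Stack: [-3]
LOAD_CONST → push 12. Stack: [-3, 12]
BINARY_OP // → -3 // 12 = -1. Stack: [-1]
STORE_FAST p → p=-1. Stack: []
LOAD_CONST → push 11. Stack: [11]
LOAD_FAST n → push 65. Stack: [11, 65]
BINARY_OP & → 11 & 65 = 1. Stack: [1]
STORE_FAST m → m=1. Stack: []
LOAD_CONST → push 11. Stack: [11]
LOAD_FAST b → push 18. Stack: [11, 18]
BINARY_OP * → 11 * 18 = 198. Stack: [198]
LOAD_FAST b → push 18. Stack: [198, 18]
BINARY_OP - → 198 - 18 = 180. Stack: [180]
STORE_FAST n → n=180. Stack: []
LOAD_FAST p → push -1. Stack: [-1]
LOAD_CONST → push 12. Stack: [-1, 12]
BINARY_OP + → -1 + 12 = 11. Stack: [11]
RETURN_VALUE → return 11.

11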